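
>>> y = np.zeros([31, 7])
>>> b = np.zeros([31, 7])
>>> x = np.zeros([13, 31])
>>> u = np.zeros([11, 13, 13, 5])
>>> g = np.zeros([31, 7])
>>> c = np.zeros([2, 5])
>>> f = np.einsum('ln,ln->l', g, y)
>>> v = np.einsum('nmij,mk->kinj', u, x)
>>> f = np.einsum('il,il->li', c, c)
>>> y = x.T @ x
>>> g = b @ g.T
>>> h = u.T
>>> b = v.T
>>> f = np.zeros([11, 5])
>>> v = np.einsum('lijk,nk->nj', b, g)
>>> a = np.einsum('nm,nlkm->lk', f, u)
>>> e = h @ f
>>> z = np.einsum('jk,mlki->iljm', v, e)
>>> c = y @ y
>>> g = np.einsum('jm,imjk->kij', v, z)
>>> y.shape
(31, 31)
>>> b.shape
(5, 11, 13, 31)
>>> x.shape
(13, 31)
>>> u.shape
(11, 13, 13, 5)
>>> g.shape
(5, 5, 31)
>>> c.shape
(31, 31)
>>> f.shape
(11, 5)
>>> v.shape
(31, 13)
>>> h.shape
(5, 13, 13, 11)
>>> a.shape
(13, 13)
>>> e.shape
(5, 13, 13, 5)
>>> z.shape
(5, 13, 31, 5)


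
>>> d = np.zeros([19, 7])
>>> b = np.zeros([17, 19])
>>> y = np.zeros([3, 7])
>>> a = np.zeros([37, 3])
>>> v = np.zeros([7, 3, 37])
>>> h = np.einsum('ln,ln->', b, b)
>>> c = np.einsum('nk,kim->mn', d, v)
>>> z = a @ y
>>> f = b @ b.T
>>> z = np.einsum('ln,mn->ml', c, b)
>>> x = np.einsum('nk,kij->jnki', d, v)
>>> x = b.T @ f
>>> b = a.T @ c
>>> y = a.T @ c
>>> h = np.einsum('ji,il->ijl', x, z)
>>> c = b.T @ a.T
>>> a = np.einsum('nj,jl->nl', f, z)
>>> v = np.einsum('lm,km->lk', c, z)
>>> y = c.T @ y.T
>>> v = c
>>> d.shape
(19, 7)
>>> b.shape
(3, 19)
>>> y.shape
(37, 3)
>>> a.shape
(17, 37)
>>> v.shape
(19, 37)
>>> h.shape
(17, 19, 37)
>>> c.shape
(19, 37)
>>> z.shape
(17, 37)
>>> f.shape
(17, 17)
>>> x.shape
(19, 17)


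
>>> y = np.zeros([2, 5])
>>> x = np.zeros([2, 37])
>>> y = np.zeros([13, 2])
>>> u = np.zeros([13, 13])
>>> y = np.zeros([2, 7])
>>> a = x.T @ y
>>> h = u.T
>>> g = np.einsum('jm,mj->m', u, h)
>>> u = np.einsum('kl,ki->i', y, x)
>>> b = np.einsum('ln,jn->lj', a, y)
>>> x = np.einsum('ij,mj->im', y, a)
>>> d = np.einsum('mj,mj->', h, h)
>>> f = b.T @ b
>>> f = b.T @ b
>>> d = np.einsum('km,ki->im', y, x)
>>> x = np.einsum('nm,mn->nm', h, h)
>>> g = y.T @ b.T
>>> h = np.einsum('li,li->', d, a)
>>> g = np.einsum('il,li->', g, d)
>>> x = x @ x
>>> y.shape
(2, 7)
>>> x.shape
(13, 13)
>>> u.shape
(37,)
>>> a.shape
(37, 7)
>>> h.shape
()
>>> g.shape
()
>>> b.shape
(37, 2)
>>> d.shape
(37, 7)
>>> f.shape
(2, 2)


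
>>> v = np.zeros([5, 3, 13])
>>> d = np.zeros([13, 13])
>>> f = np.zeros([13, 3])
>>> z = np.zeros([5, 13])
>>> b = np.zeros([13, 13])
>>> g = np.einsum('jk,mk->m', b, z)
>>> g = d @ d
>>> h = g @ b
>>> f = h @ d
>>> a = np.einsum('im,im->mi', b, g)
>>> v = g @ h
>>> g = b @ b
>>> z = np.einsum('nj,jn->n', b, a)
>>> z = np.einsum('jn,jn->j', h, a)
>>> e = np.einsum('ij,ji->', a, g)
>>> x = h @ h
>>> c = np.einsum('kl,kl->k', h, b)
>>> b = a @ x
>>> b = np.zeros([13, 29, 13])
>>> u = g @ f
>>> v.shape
(13, 13)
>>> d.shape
(13, 13)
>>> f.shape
(13, 13)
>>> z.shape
(13,)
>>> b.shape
(13, 29, 13)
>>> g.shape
(13, 13)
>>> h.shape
(13, 13)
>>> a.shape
(13, 13)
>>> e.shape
()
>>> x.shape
(13, 13)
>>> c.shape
(13,)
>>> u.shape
(13, 13)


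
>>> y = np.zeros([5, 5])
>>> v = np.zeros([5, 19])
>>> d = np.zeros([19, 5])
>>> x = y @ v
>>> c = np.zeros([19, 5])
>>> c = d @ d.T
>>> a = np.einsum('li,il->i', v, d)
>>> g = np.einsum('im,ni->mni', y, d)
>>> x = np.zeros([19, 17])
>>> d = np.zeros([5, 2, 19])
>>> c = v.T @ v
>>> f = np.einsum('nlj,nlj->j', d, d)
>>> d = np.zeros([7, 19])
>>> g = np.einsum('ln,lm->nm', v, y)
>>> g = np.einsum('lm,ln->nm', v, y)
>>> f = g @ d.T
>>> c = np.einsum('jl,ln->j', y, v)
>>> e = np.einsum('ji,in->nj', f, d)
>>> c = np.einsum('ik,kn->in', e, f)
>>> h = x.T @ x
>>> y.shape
(5, 5)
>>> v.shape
(5, 19)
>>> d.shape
(7, 19)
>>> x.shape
(19, 17)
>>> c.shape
(19, 7)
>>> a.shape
(19,)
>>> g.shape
(5, 19)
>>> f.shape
(5, 7)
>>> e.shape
(19, 5)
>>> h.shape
(17, 17)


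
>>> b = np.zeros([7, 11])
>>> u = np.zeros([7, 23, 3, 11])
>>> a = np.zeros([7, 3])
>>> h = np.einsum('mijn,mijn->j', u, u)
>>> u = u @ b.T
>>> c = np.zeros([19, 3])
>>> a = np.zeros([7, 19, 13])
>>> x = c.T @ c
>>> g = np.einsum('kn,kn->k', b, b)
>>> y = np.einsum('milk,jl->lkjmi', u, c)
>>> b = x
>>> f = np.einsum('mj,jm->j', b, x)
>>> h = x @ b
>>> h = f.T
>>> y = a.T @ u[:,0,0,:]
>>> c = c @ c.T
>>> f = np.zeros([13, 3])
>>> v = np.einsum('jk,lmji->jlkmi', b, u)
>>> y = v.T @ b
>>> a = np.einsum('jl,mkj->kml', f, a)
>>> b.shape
(3, 3)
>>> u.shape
(7, 23, 3, 7)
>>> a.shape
(19, 7, 3)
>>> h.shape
(3,)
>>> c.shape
(19, 19)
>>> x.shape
(3, 3)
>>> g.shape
(7,)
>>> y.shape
(7, 23, 3, 7, 3)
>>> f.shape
(13, 3)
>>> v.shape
(3, 7, 3, 23, 7)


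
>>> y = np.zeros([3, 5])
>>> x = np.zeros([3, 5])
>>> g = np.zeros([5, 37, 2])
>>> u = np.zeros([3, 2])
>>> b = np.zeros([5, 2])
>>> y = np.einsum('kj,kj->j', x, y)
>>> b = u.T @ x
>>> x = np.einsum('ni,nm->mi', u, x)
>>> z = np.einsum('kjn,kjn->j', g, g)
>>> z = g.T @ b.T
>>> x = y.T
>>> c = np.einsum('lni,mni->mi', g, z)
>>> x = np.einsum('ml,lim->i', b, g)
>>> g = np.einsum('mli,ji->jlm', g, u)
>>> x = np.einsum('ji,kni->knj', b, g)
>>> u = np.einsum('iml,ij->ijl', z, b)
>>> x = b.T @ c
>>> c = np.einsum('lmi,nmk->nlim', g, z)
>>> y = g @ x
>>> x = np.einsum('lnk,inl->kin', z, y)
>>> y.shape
(3, 37, 2)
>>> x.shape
(2, 3, 37)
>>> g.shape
(3, 37, 5)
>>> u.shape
(2, 5, 2)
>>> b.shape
(2, 5)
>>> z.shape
(2, 37, 2)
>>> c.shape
(2, 3, 5, 37)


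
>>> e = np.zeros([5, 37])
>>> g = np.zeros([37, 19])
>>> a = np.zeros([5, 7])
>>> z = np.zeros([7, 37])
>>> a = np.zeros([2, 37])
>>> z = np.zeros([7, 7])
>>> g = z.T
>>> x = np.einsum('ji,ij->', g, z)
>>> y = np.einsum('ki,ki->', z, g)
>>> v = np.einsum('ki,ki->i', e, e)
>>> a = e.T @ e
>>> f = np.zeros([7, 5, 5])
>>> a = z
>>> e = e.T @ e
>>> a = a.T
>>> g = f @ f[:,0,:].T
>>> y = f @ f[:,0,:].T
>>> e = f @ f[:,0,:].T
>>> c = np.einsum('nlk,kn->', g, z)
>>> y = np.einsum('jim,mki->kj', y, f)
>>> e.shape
(7, 5, 7)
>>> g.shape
(7, 5, 7)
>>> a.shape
(7, 7)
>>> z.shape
(7, 7)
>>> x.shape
()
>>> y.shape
(5, 7)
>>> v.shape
(37,)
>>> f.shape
(7, 5, 5)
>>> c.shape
()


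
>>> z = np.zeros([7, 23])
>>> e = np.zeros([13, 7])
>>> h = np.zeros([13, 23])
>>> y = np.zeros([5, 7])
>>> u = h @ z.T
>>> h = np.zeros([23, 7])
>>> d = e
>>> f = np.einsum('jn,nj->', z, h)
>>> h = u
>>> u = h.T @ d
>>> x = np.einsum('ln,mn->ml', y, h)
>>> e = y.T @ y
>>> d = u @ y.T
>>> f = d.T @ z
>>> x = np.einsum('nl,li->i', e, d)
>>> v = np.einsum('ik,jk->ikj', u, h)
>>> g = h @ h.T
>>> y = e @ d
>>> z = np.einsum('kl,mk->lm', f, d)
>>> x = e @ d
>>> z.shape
(23, 7)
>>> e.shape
(7, 7)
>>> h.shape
(13, 7)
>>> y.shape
(7, 5)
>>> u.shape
(7, 7)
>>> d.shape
(7, 5)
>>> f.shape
(5, 23)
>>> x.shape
(7, 5)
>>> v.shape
(7, 7, 13)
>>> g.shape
(13, 13)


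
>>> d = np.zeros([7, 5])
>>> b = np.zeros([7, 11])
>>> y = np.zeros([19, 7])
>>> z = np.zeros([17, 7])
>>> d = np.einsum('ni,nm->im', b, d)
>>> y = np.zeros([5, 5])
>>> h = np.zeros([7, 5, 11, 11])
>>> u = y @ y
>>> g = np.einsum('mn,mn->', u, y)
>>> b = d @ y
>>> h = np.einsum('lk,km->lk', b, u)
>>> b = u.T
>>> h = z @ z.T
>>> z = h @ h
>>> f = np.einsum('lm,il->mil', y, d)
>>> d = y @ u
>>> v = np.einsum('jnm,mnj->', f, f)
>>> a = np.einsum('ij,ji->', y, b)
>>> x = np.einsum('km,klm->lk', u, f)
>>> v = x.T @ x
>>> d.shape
(5, 5)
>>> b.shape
(5, 5)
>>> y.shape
(5, 5)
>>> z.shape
(17, 17)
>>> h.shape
(17, 17)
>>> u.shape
(5, 5)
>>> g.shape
()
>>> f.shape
(5, 11, 5)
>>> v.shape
(5, 5)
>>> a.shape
()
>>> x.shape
(11, 5)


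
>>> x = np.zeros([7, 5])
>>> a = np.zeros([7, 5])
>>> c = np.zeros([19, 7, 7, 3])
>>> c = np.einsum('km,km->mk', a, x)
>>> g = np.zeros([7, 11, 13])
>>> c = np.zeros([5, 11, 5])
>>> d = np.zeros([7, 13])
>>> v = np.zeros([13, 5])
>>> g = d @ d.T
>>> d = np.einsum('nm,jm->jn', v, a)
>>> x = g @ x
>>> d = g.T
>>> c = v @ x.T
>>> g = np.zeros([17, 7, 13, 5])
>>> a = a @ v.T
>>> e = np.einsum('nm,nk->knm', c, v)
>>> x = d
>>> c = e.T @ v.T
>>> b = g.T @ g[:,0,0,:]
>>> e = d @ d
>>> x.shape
(7, 7)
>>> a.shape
(7, 13)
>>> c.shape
(7, 13, 13)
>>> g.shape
(17, 7, 13, 5)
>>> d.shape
(7, 7)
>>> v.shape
(13, 5)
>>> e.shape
(7, 7)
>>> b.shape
(5, 13, 7, 5)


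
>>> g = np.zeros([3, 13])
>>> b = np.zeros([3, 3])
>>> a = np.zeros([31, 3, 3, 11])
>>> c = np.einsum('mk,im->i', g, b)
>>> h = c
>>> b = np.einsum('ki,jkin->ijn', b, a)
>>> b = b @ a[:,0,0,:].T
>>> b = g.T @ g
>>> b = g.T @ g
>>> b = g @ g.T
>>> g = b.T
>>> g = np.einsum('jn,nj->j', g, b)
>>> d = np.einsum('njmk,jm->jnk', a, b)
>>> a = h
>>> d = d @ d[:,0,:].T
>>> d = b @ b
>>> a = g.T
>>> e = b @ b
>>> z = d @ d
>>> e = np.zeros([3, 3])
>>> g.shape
(3,)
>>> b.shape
(3, 3)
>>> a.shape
(3,)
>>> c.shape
(3,)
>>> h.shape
(3,)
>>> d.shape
(3, 3)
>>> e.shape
(3, 3)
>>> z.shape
(3, 3)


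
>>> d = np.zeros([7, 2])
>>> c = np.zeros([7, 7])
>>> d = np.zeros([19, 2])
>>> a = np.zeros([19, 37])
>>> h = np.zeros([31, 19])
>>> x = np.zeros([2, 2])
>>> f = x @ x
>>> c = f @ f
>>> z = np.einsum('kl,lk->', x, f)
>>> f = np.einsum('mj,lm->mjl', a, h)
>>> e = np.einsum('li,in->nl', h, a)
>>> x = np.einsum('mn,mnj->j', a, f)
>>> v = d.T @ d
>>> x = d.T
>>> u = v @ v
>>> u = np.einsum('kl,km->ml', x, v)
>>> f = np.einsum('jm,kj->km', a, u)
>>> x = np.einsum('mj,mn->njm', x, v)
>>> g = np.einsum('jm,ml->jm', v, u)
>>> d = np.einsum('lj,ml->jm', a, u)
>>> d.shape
(37, 2)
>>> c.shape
(2, 2)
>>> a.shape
(19, 37)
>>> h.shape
(31, 19)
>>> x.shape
(2, 19, 2)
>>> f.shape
(2, 37)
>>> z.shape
()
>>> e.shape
(37, 31)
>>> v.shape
(2, 2)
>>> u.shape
(2, 19)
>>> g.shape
(2, 2)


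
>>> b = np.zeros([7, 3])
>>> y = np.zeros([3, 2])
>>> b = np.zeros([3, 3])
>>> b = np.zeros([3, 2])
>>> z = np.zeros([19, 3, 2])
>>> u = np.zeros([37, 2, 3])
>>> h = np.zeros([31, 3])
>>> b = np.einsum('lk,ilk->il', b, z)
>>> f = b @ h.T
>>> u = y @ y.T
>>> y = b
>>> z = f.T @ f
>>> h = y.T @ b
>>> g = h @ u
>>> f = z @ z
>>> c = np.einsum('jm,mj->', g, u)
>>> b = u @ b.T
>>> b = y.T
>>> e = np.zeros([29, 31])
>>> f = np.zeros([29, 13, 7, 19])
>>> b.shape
(3, 19)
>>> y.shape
(19, 3)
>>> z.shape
(31, 31)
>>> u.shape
(3, 3)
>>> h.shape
(3, 3)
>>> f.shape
(29, 13, 7, 19)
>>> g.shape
(3, 3)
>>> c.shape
()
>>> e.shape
(29, 31)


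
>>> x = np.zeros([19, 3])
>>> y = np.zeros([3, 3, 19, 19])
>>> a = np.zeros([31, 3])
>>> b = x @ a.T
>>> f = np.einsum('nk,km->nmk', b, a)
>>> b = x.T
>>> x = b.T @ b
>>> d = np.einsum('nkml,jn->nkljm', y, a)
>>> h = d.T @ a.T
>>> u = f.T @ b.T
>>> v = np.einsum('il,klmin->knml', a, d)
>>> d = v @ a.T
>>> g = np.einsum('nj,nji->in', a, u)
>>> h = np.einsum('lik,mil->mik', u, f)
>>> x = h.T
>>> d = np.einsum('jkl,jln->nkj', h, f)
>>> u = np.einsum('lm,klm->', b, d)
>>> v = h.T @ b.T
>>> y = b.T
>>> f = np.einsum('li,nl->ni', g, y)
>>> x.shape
(3, 3, 19)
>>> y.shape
(19, 3)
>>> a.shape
(31, 3)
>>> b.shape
(3, 19)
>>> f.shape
(19, 31)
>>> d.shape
(31, 3, 19)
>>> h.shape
(19, 3, 3)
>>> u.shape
()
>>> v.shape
(3, 3, 3)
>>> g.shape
(3, 31)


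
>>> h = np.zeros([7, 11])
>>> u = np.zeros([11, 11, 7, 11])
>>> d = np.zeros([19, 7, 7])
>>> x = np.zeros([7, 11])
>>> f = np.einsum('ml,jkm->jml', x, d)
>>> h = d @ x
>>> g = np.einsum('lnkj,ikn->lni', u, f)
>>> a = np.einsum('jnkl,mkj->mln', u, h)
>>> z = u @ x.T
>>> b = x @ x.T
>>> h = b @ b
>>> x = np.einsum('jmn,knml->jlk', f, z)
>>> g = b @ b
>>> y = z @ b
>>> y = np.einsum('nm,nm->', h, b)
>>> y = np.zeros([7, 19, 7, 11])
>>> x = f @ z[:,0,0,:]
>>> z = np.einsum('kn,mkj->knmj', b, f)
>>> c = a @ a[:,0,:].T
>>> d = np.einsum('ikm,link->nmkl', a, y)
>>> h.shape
(7, 7)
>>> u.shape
(11, 11, 7, 11)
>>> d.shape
(7, 11, 11, 7)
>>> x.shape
(19, 7, 7)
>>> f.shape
(19, 7, 11)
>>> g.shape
(7, 7)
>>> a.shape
(19, 11, 11)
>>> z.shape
(7, 7, 19, 11)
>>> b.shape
(7, 7)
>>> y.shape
(7, 19, 7, 11)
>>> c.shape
(19, 11, 19)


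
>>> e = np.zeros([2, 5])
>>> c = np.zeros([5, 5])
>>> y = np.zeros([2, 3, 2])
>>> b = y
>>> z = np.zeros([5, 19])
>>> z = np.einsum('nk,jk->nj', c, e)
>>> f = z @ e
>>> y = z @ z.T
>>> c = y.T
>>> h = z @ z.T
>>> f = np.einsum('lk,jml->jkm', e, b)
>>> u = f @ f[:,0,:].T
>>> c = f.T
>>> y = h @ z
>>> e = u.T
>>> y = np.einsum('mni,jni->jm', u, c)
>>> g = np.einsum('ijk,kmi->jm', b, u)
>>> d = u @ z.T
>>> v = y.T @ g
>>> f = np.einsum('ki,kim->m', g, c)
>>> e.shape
(2, 5, 2)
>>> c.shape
(3, 5, 2)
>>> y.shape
(3, 2)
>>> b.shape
(2, 3, 2)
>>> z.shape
(5, 2)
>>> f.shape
(2,)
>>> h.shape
(5, 5)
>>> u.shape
(2, 5, 2)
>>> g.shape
(3, 5)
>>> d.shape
(2, 5, 5)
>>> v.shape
(2, 5)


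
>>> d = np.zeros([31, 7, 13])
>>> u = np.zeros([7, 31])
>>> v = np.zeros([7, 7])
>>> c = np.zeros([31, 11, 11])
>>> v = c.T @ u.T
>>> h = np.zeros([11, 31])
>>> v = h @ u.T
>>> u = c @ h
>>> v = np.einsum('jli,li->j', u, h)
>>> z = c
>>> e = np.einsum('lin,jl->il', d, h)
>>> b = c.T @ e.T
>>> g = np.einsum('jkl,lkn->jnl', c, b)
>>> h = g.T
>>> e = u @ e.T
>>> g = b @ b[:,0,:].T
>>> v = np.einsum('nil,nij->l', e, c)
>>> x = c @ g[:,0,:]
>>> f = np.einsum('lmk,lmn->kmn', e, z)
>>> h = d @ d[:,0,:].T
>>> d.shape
(31, 7, 13)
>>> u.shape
(31, 11, 31)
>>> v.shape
(7,)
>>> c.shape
(31, 11, 11)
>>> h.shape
(31, 7, 31)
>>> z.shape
(31, 11, 11)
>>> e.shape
(31, 11, 7)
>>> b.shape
(11, 11, 7)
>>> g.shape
(11, 11, 11)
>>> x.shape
(31, 11, 11)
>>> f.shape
(7, 11, 11)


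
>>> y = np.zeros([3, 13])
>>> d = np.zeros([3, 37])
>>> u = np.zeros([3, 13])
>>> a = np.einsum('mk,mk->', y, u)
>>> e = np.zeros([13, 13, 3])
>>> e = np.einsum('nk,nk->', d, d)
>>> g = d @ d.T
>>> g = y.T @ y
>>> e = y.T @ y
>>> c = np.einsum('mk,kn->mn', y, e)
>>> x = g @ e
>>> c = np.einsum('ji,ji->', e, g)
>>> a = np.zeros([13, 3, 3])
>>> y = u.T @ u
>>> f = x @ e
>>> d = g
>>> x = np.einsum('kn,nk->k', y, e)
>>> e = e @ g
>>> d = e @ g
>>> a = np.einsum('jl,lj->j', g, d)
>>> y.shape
(13, 13)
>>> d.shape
(13, 13)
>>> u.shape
(3, 13)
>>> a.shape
(13,)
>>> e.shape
(13, 13)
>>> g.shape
(13, 13)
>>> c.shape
()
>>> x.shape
(13,)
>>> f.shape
(13, 13)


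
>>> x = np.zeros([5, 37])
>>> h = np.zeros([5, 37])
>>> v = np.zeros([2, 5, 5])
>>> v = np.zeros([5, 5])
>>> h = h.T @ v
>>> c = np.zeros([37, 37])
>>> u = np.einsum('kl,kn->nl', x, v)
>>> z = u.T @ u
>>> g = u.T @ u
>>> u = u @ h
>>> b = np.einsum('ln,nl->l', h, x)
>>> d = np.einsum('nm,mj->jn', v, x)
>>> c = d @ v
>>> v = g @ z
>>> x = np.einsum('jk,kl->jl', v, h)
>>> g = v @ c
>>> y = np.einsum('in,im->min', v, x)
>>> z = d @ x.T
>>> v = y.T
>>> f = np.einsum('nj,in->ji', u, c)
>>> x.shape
(37, 5)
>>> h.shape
(37, 5)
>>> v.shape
(37, 37, 5)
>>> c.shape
(37, 5)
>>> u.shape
(5, 5)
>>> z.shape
(37, 37)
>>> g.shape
(37, 5)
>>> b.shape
(37,)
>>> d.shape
(37, 5)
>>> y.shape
(5, 37, 37)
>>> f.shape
(5, 37)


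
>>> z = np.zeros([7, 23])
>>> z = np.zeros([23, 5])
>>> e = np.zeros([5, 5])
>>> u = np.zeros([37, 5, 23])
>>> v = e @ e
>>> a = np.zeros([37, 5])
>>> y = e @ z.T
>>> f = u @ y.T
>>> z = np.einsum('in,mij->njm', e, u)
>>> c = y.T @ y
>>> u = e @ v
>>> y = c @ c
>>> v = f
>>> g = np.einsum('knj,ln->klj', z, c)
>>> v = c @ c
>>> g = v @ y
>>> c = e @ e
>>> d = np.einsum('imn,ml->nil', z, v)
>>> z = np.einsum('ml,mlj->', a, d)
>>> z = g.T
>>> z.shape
(23, 23)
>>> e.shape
(5, 5)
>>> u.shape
(5, 5)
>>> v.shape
(23, 23)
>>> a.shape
(37, 5)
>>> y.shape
(23, 23)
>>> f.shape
(37, 5, 5)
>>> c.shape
(5, 5)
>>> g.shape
(23, 23)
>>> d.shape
(37, 5, 23)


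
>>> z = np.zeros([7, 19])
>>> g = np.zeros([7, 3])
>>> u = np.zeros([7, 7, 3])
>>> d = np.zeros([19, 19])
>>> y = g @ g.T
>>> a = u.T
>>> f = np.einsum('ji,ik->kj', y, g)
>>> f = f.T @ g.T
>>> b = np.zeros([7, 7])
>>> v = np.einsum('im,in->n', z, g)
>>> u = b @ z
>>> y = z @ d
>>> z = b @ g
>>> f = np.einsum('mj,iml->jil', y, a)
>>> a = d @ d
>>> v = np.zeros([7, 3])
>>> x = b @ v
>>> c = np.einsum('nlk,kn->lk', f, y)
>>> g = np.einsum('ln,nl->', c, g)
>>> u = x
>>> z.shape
(7, 3)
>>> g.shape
()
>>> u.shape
(7, 3)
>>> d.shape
(19, 19)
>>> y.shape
(7, 19)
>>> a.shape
(19, 19)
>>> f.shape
(19, 3, 7)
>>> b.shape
(7, 7)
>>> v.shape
(7, 3)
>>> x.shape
(7, 3)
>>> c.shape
(3, 7)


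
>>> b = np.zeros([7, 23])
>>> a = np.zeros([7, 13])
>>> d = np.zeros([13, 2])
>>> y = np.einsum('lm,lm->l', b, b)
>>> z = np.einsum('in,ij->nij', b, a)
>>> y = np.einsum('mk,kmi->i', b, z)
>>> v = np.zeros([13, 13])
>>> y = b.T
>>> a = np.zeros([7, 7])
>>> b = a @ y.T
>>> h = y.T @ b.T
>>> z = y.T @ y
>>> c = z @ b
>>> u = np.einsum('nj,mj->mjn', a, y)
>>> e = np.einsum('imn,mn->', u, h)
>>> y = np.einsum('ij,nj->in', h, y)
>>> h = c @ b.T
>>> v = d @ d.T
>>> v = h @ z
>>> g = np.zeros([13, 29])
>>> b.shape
(7, 23)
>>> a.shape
(7, 7)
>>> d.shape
(13, 2)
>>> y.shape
(7, 23)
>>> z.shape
(7, 7)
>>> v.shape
(7, 7)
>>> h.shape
(7, 7)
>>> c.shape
(7, 23)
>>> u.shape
(23, 7, 7)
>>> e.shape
()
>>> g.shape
(13, 29)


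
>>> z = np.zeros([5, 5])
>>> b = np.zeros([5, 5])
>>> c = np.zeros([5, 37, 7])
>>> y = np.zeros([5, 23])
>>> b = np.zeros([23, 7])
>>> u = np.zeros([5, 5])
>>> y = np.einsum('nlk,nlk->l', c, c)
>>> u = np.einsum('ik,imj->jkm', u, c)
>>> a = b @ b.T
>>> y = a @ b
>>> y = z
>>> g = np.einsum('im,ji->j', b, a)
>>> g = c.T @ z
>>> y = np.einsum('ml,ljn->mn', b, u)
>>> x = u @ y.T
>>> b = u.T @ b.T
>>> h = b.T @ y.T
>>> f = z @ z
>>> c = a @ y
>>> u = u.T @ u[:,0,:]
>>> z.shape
(5, 5)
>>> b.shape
(37, 5, 23)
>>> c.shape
(23, 37)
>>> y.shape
(23, 37)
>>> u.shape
(37, 5, 37)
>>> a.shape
(23, 23)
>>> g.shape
(7, 37, 5)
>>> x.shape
(7, 5, 23)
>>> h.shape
(23, 5, 23)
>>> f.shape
(5, 5)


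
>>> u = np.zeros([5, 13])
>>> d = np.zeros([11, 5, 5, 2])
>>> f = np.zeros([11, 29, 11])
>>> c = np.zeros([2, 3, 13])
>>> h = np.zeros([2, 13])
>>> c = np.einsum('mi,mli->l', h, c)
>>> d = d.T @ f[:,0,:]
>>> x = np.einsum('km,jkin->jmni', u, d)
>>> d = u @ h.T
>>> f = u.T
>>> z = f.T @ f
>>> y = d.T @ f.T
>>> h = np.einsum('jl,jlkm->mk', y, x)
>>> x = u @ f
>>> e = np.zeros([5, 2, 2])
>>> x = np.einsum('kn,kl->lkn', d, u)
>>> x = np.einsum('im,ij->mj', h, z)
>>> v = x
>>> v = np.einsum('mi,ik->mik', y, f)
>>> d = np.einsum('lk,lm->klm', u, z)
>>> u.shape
(5, 13)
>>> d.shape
(13, 5, 5)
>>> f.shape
(13, 5)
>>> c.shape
(3,)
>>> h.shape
(5, 11)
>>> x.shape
(11, 5)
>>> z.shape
(5, 5)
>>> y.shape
(2, 13)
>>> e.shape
(5, 2, 2)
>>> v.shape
(2, 13, 5)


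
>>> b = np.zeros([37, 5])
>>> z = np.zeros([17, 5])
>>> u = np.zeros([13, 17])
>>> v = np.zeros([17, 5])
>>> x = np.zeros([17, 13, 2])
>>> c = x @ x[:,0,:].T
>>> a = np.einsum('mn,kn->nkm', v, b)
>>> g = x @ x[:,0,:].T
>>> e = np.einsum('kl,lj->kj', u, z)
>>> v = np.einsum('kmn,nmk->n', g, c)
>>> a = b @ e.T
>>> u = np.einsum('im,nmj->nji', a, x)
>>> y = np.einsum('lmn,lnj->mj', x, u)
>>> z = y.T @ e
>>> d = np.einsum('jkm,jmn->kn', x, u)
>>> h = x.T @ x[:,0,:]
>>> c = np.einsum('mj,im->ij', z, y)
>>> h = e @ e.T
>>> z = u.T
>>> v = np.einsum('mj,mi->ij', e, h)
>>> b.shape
(37, 5)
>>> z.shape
(37, 2, 17)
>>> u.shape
(17, 2, 37)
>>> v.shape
(13, 5)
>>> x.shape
(17, 13, 2)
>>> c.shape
(13, 5)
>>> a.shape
(37, 13)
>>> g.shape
(17, 13, 17)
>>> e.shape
(13, 5)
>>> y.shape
(13, 37)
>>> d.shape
(13, 37)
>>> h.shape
(13, 13)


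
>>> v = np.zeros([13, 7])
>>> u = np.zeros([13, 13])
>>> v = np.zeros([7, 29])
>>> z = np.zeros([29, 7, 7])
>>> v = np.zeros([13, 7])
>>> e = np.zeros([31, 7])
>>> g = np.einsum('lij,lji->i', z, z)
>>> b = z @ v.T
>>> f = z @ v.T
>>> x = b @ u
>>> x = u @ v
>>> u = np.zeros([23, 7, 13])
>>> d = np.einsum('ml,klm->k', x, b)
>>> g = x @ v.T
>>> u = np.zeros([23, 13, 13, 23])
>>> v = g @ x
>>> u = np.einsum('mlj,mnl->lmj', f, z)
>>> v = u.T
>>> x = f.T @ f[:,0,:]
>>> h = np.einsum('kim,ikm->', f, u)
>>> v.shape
(13, 29, 7)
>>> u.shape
(7, 29, 13)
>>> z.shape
(29, 7, 7)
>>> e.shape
(31, 7)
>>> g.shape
(13, 13)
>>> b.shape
(29, 7, 13)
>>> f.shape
(29, 7, 13)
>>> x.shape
(13, 7, 13)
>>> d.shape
(29,)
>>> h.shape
()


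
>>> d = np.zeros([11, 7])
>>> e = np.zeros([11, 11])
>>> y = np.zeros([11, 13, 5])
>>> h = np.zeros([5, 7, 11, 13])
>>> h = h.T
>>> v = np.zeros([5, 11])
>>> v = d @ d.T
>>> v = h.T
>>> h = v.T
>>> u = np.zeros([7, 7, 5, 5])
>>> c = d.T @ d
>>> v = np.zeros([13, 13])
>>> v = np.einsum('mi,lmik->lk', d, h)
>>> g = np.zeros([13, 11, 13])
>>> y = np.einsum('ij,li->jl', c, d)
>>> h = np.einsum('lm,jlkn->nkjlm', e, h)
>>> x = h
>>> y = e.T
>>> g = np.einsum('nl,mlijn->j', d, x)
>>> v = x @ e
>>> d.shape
(11, 7)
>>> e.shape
(11, 11)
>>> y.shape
(11, 11)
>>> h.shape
(5, 7, 13, 11, 11)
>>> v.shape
(5, 7, 13, 11, 11)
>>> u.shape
(7, 7, 5, 5)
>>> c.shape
(7, 7)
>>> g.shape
(11,)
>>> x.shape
(5, 7, 13, 11, 11)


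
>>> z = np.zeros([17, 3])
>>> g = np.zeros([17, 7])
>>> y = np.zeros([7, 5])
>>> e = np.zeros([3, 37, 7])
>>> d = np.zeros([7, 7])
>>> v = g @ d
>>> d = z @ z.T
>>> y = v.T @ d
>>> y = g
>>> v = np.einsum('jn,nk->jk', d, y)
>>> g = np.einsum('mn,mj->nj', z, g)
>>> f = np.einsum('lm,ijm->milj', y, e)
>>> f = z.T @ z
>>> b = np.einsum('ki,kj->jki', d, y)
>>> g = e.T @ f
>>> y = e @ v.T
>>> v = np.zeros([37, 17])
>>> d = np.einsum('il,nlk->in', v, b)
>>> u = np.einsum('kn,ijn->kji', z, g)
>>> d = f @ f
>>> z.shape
(17, 3)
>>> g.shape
(7, 37, 3)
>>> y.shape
(3, 37, 17)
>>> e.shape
(3, 37, 7)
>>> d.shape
(3, 3)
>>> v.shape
(37, 17)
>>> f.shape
(3, 3)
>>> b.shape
(7, 17, 17)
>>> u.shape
(17, 37, 7)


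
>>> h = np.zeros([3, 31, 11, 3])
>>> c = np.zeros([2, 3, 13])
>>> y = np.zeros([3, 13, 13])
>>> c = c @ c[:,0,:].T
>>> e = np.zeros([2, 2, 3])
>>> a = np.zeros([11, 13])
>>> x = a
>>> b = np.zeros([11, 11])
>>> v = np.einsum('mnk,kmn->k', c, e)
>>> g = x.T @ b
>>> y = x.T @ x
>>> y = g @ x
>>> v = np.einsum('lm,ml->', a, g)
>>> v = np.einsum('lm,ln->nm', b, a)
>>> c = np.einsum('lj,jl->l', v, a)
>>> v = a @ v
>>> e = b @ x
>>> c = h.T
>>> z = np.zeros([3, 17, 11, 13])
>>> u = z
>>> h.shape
(3, 31, 11, 3)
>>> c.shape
(3, 11, 31, 3)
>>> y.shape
(13, 13)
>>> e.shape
(11, 13)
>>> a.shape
(11, 13)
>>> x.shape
(11, 13)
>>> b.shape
(11, 11)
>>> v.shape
(11, 11)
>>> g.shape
(13, 11)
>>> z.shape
(3, 17, 11, 13)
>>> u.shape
(3, 17, 11, 13)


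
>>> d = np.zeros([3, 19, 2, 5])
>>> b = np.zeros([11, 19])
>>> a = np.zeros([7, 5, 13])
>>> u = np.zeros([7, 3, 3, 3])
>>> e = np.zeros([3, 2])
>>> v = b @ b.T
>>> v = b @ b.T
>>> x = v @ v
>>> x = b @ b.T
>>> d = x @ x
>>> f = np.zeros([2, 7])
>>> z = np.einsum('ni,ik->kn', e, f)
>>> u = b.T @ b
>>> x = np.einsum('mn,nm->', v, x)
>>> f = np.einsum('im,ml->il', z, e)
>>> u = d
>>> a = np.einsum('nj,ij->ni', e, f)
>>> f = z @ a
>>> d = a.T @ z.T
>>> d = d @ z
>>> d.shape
(7, 3)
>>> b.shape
(11, 19)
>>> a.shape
(3, 7)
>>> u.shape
(11, 11)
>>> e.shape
(3, 2)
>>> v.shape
(11, 11)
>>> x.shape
()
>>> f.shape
(7, 7)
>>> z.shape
(7, 3)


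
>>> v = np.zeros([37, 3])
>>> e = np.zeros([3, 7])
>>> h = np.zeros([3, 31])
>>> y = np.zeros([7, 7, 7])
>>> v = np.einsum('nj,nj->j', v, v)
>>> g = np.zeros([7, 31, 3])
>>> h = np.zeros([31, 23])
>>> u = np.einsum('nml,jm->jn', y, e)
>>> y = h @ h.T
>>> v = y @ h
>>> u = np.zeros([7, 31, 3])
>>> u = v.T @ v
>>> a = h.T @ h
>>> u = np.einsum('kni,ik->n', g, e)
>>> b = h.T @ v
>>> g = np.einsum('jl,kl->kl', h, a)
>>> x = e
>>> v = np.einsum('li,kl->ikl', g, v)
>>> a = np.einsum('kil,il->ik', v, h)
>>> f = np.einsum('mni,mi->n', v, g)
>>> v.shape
(23, 31, 23)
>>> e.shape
(3, 7)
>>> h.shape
(31, 23)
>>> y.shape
(31, 31)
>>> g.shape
(23, 23)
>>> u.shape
(31,)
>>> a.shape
(31, 23)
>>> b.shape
(23, 23)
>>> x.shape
(3, 7)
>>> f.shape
(31,)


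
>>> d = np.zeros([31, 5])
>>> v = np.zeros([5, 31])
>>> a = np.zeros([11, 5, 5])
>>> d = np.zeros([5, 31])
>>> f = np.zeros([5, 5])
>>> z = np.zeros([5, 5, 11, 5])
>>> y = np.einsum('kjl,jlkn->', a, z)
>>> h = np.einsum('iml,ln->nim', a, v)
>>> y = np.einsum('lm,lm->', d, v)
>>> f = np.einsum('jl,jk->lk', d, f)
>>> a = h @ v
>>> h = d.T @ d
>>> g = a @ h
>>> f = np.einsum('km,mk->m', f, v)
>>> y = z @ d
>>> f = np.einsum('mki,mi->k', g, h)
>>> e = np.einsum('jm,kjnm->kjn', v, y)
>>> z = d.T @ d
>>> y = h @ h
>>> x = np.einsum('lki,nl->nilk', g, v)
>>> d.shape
(5, 31)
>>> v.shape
(5, 31)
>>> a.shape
(31, 11, 31)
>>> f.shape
(11,)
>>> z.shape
(31, 31)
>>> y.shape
(31, 31)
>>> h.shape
(31, 31)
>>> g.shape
(31, 11, 31)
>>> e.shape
(5, 5, 11)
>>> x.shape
(5, 31, 31, 11)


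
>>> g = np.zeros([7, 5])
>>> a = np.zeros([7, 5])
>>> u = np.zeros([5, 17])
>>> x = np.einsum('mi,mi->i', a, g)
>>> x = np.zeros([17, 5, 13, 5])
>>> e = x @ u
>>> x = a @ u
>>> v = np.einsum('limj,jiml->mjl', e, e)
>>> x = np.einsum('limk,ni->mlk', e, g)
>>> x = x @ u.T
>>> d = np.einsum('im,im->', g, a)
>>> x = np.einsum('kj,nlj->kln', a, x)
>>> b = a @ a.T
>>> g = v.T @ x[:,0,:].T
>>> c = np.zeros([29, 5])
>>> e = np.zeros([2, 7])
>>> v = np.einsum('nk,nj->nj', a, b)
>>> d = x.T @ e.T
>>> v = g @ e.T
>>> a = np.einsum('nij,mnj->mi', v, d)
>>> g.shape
(17, 17, 7)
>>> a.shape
(13, 17)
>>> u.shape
(5, 17)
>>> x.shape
(7, 17, 13)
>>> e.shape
(2, 7)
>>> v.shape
(17, 17, 2)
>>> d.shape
(13, 17, 2)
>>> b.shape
(7, 7)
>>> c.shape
(29, 5)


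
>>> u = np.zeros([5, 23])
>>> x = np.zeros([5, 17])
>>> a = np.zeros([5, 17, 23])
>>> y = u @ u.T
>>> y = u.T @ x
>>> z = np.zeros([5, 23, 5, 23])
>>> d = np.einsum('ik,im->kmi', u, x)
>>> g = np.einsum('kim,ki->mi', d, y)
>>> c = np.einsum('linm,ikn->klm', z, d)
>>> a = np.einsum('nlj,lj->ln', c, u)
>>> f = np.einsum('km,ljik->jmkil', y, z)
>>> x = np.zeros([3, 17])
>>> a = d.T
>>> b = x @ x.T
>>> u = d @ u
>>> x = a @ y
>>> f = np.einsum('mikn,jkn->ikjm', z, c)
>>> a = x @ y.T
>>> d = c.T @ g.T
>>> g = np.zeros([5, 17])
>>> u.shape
(23, 17, 23)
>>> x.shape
(5, 17, 17)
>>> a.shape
(5, 17, 23)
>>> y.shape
(23, 17)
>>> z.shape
(5, 23, 5, 23)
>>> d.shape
(23, 5, 5)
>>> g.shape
(5, 17)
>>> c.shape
(17, 5, 23)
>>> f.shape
(23, 5, 17, 5)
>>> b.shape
(3, 3)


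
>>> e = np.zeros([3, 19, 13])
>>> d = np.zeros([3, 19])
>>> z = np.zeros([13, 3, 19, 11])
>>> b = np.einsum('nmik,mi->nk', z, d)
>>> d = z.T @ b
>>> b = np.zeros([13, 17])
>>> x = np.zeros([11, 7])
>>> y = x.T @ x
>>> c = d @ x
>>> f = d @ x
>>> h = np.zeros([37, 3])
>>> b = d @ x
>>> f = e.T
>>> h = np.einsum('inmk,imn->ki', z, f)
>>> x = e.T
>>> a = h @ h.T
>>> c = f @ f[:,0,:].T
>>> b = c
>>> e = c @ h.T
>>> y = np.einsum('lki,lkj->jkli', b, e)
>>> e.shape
(13, 19, 11)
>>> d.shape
(11, 19, 3, 11)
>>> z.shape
(13, 3, 19, 11)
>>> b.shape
(13, 19, 13)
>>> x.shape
(13, 19, 3)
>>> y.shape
(11, 19, 13, 13)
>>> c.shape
(13, 19, 13)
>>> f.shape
(13, 19, 3)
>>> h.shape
(11, 13)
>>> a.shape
(11, 11)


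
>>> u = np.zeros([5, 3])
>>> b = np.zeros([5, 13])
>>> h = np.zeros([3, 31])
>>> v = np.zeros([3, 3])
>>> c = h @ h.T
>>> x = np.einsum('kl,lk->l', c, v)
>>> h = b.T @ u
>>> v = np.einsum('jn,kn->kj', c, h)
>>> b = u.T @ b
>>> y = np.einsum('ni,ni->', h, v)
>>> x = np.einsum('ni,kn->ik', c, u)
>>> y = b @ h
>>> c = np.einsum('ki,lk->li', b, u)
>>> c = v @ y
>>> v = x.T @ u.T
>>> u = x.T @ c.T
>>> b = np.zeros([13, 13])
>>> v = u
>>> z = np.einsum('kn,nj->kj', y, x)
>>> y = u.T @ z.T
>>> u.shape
(5, 13)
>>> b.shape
(13, 13)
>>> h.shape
(13, 3)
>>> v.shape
(5, 13)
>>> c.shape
(13, 3)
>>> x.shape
(3, 5)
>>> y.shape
(13, 3)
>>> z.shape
(3, 5)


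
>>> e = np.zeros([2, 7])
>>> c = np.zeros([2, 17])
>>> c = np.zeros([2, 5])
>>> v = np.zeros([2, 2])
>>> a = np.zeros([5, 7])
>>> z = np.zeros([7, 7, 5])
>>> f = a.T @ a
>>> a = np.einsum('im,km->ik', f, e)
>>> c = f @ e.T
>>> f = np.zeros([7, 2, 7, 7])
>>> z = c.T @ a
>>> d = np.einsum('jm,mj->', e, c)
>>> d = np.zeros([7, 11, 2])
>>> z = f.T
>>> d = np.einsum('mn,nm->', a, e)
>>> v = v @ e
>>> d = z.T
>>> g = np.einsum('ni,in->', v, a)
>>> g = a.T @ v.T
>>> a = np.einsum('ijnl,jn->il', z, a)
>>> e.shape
(2, 7)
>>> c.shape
(7, 2)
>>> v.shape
(2, 7)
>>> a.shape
(7, 7)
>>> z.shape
(7, 7, 2, 7)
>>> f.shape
(7, 2, 7, 7)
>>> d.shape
(7, 2, 7, 7)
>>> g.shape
(2, 2)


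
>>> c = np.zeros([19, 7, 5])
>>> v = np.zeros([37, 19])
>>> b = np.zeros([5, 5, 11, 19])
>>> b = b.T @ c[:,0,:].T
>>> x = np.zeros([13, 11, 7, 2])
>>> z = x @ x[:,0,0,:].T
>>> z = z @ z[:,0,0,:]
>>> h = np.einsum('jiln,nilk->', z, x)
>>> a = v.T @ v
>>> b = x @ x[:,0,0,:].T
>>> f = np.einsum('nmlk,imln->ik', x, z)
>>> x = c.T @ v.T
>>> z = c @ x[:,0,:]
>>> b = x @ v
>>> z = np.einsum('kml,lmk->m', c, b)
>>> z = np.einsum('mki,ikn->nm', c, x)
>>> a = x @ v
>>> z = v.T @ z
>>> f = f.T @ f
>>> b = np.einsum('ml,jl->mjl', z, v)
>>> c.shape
(19, 7, 5)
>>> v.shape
(37, 19)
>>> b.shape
(19, 37, 19)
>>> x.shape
(5, 7, 37)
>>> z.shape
(19, 19)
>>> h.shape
()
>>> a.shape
(5, 7, 19)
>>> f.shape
(2, 2)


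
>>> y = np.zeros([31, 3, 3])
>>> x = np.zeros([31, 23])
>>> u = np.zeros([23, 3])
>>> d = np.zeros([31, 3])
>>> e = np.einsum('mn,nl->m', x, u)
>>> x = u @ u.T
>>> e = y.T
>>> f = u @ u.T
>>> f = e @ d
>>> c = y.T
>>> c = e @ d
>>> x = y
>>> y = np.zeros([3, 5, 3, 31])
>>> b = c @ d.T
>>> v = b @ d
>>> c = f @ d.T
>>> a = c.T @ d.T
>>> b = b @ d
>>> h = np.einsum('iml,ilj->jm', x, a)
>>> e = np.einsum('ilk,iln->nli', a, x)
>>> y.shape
(3, 5, 3, 31)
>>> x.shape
(31, 3, 3)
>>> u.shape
(23, 3)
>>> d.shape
(31, 3)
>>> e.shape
(3, 3, 31)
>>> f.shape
(3, 3, 3)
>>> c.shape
(3, 3, 31)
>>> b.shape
(3, 3, 3)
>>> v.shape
(3, 3, 3)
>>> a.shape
(31, 3, 31)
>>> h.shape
(31, 3)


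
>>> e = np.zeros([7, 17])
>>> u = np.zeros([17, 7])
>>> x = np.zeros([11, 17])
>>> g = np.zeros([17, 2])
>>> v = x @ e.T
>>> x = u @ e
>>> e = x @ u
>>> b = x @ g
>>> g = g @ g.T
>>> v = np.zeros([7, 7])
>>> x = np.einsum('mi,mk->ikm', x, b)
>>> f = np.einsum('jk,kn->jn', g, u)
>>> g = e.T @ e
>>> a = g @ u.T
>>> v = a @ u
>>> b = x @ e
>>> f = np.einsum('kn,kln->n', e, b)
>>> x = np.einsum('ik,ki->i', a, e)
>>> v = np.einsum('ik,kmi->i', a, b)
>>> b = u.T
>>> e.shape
(17, 7)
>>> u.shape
(17, 7)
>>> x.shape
(7,)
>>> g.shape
(7, 7)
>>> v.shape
(7,)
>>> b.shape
(7, 17)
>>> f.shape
(7,)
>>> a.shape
(7, 17)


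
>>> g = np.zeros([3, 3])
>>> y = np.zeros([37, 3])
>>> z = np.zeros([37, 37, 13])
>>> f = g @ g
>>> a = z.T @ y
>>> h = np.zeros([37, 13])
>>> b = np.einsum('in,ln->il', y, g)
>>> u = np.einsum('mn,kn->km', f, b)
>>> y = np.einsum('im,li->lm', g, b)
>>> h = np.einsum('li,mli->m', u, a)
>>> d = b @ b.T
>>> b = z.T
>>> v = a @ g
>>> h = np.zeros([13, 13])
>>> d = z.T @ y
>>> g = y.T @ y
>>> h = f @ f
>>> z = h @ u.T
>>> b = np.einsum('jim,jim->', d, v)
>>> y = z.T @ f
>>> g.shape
(3, 3)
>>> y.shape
(37, 3)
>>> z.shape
(3, 37)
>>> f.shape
(3, 3)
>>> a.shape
(13, 37, 3)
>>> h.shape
(3, 3)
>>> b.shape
()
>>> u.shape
(37, 3)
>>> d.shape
(13, 37, 3)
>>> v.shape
(13, 37, 3)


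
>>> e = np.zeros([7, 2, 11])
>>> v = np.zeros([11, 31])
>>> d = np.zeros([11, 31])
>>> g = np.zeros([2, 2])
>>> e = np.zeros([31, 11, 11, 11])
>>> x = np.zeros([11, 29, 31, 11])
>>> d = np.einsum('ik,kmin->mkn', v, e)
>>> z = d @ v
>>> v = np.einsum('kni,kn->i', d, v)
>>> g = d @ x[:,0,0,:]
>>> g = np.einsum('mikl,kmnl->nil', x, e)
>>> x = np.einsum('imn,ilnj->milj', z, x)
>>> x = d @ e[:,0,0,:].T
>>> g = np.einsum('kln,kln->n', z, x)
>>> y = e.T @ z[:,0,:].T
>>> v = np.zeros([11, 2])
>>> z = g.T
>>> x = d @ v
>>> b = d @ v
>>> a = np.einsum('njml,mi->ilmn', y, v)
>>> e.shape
(31, 11, 11, 11)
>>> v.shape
(11, 2)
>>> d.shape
(11, 31, 11)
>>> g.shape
(31,)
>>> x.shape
(11, 31, 2)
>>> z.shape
(31,)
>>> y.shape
(11, 11, 11, 11)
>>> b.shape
(11, 31, 2)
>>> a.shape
(2, 11, 11, 11)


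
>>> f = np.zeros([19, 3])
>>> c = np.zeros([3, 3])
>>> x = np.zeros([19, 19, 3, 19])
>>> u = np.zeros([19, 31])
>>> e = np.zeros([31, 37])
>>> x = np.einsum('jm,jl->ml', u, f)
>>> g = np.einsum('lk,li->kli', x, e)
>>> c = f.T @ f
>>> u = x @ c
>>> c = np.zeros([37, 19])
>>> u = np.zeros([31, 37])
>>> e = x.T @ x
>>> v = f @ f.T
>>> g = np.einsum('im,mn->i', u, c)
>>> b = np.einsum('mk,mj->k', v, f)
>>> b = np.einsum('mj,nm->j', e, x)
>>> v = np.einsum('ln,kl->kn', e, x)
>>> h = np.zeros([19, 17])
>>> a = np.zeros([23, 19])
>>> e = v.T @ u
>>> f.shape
(19, 3)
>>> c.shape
(37, 19)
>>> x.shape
(31, 3)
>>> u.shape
(31, 37)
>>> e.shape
(3, 37)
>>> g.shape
(31,)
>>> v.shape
(31, 3)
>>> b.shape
(3,)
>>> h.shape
(19, 17)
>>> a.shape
(23, 19)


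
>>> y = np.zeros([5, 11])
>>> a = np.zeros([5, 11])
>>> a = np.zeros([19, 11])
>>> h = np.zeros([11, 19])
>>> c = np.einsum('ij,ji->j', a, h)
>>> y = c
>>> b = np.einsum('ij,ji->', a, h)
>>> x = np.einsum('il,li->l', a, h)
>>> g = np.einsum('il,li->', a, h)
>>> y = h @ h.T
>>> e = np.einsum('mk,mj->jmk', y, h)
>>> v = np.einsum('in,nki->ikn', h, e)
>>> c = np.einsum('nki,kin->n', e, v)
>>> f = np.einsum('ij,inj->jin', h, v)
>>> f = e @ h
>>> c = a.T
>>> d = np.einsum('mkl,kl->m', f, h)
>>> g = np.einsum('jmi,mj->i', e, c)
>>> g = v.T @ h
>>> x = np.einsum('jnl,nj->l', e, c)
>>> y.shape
(11, 11)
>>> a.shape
(19, 11)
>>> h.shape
(11, 19)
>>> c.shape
(11, 19)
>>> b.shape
()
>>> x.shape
(11,)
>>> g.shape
(19, 11, 19)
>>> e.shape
(19, 11, 11)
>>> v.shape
(11, 11, 19)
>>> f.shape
(19, 11, 19)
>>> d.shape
(19,)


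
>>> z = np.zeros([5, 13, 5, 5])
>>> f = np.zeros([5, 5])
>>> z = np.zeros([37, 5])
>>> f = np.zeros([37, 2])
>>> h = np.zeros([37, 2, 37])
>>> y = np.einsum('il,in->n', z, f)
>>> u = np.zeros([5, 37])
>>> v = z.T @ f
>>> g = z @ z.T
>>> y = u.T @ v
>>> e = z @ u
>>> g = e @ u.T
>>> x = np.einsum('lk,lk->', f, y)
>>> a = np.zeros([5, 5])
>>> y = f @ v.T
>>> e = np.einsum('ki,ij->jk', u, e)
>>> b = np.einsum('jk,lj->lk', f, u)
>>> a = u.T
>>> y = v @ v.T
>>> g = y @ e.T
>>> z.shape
(37, 5)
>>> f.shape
(37, 2)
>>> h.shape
(37, 2, 37)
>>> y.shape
(5, 5)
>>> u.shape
(5, 37)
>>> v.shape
(5, 2)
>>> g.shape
(5, 37)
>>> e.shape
(37, 5)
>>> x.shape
()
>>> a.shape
(37, 5)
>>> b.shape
(5, 2)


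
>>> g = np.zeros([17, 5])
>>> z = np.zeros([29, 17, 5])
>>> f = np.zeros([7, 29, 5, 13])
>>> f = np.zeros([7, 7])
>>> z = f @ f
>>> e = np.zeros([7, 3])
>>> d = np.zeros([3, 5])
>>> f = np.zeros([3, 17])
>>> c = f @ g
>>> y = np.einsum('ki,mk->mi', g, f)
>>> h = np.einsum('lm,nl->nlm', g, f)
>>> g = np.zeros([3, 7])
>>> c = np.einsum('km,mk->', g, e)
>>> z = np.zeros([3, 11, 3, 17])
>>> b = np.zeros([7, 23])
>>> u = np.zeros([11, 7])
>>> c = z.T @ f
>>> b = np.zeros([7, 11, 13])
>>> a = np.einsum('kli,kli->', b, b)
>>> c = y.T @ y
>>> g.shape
(3, 7)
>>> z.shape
(3, 11, 3, 17)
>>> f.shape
(3, 17)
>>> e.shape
(7, 3)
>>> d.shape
(3, 5)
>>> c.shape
(5, 5)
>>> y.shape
(3, 5)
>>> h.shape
(3, 17, 5)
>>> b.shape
(7, 11, 13)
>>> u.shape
(11, 7)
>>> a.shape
()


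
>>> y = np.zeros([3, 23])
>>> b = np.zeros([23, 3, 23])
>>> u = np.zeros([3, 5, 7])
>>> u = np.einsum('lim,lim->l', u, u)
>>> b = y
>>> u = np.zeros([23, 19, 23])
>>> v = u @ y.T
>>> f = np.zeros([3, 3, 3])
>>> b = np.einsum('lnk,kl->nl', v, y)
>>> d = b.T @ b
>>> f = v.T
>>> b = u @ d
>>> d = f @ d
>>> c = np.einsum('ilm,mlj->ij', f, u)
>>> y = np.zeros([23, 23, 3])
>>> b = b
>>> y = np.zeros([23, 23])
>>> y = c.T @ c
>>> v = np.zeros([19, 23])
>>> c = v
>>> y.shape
(23, 23)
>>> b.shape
(23, 19, 23)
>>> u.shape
(23, 19, 23)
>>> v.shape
(19, 23)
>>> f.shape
(3, 19, 23)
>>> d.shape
(3, 19, 23)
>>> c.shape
(19, 23)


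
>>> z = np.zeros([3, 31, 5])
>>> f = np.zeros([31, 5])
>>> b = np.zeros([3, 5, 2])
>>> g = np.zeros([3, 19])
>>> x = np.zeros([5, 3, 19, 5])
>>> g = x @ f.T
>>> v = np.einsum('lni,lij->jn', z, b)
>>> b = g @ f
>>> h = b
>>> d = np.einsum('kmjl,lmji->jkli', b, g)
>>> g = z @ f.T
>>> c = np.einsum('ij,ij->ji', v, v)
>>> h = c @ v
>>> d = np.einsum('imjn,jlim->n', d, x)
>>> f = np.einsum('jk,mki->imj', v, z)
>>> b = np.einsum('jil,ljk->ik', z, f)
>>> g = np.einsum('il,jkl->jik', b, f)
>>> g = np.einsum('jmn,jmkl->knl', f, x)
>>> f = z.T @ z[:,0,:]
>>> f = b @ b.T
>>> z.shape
(3, 31, 5)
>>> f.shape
(31, 31)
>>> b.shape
(31, 2)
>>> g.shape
(19, 2, 5)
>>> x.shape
(5, 3, 19, 5)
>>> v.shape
(2, 31)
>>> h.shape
(31, 31)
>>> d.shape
(31,)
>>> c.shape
(31, 2)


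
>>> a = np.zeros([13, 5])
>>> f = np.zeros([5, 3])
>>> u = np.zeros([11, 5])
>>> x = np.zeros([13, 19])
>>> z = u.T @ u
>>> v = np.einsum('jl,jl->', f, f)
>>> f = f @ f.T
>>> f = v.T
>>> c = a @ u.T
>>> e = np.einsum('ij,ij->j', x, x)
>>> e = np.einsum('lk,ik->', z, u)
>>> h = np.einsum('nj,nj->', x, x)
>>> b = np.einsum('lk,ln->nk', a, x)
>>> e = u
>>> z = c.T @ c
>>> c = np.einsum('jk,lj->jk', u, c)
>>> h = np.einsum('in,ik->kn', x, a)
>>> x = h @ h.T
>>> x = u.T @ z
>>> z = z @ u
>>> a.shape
(13, 5)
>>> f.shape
()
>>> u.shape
(11, 5)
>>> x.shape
(5, 11)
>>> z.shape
(11, 5)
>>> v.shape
()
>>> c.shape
(11, 5)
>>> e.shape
(11, 5)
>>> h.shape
(5, 19)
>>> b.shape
(19, 5)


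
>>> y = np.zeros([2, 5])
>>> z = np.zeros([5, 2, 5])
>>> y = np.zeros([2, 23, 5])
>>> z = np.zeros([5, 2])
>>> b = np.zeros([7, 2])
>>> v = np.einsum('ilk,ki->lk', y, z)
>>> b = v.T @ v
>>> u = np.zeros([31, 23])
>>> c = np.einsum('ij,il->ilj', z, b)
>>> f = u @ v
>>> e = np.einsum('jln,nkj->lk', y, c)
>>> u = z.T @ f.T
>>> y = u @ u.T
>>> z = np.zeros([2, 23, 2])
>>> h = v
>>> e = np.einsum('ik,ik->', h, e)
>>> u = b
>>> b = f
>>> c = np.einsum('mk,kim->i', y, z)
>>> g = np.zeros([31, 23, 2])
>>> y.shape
(2, 2)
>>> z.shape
(2, 23, 2)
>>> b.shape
(31, 5)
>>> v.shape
(23, 5)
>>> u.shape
(5, 5)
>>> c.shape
(23,)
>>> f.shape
(31, 5)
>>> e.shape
()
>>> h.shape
(23, 5)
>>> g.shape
(31, 23, 2)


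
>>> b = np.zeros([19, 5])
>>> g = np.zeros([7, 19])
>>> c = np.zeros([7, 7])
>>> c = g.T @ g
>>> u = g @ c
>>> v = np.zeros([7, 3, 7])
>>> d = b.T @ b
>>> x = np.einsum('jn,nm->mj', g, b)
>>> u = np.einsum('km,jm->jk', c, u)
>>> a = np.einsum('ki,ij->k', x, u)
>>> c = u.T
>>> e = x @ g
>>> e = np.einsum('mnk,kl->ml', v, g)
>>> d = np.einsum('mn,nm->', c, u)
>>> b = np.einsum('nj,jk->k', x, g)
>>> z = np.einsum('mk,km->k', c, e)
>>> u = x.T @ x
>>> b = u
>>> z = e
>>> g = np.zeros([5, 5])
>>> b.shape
(7, 7)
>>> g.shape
(5, 5)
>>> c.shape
(19, 7)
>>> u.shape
(7, 7)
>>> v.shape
(7, 3, 7)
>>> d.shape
()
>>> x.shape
(5, 7)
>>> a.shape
(5,)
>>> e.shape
(7, 19)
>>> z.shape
(7, 19)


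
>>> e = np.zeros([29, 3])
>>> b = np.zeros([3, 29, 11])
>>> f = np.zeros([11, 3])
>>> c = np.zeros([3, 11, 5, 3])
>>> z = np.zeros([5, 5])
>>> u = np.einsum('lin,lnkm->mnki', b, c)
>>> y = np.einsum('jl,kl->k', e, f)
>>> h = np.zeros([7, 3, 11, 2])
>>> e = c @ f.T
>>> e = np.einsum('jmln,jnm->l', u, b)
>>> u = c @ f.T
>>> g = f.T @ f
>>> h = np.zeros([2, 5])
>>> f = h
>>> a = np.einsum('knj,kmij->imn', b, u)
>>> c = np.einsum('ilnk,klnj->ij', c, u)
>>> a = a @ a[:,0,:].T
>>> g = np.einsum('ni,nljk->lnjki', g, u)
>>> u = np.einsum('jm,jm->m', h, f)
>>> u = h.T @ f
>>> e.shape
(5,)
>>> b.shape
(3, 29, 11)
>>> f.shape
(2, 5)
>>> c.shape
(3, 11)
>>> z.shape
(5, 5)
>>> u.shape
(5, 5)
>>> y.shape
(11,)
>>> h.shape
(2, 5)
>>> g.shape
(11, 3, 5, 11, 3)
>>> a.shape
(5, 11, 5)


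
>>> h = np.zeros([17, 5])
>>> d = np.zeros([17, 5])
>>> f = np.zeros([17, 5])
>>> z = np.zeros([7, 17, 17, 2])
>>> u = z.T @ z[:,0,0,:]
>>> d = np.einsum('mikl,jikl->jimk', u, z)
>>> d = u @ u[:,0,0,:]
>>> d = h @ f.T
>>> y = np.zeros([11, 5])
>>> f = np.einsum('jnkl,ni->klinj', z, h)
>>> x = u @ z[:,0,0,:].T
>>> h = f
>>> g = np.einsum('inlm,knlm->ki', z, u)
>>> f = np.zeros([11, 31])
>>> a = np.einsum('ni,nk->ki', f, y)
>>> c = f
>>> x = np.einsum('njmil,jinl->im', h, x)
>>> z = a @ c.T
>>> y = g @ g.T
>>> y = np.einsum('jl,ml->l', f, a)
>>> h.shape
(17, 2, 5, 17, 7)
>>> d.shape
(17, 17)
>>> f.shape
(11, 31)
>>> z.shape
(5, 11)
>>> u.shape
(2, 17, 17, 2)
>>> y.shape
(31,)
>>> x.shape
(17, 5)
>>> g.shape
(2, 7)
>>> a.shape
(5, 31)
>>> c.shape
(11, 31)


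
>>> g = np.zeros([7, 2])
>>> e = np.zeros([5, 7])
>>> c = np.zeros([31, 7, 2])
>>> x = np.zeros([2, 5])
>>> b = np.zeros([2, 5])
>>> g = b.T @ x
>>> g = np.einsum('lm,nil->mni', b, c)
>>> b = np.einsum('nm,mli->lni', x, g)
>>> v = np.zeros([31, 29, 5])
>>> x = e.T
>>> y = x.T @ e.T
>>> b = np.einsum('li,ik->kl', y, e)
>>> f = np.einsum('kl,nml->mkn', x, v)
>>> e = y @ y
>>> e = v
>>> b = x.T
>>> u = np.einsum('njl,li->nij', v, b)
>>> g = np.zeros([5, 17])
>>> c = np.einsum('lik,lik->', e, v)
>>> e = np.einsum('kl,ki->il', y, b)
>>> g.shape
(5, 17)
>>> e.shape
(7, 5)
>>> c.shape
()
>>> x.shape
(7, 5)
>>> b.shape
(5, 7)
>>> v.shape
(31, 29, 5)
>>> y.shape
(5, 5)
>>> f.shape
(29, 7, 31)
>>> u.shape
(31, 7, 29)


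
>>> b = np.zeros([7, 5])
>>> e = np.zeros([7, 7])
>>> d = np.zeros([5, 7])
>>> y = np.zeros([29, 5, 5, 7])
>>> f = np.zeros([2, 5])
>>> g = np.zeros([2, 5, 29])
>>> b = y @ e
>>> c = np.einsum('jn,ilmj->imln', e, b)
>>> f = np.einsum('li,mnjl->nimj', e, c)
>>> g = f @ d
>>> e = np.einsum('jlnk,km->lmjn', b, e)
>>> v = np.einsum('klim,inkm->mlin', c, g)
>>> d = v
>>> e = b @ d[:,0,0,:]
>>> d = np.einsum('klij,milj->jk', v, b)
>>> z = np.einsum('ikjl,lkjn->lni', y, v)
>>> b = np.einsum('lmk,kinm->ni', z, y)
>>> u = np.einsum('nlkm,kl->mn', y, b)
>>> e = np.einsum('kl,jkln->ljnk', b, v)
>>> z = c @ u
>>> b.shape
(5, 5)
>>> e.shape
(5, 7, 7, 5)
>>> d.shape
(7, 7)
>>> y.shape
(29, 5, 5, 7)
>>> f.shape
(5, 7, 29, 5)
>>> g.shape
(5, 7, 29, 7)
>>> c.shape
(29, 5, 5, 7)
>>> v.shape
(7, 5, 5, 7)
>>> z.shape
(29, 5, 5, 29)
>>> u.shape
(7, 29)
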